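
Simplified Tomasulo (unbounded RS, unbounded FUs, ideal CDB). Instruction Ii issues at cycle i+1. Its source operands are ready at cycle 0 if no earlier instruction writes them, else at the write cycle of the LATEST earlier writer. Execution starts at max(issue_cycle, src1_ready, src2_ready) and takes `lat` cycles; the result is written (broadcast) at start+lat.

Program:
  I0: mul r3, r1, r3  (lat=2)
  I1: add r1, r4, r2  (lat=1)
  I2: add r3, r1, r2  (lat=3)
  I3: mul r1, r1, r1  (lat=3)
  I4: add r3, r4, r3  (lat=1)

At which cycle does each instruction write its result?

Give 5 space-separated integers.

Answer: 3 3 6 7 7

Derivation:
I0 mul r3: issue@1 deps=(None,None) exec_start@1 write@3
I1 add r1: issue@2 deps=(None,None) exec_start@2 write@3
I2 add r3: issue@3 deps=(1,None) exec_start@3 write@6
I3 mul r1: issue@4 deps=(1,1) exec_start@4 write@7
I4 add r3: issue@5 deps=(None,2) exec_start@6 write@7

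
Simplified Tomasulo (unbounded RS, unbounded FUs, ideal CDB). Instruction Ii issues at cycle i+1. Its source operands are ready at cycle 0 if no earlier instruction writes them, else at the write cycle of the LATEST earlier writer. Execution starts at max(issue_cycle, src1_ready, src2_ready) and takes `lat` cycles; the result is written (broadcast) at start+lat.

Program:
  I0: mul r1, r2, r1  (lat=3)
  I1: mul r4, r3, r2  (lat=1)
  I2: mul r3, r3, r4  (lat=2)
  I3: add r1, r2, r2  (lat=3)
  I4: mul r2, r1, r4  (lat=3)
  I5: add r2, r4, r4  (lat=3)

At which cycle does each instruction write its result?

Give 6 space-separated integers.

I0 mul r1: issue@1 deps=(None,None) exec_start@1 write@4
I1 mul r4: issue@2 deps=(None,None) exec_start@2 write@3
I2 mul r3: issue@3 deps=(None,1) exec_start@3 write@5
I3 add r1: issue@4 deps=(None,None) exec_start@4 write@7
I4 mul r2: issue@5 deps=(3,1) exec_start@7 write@10
I5 add r2: issue@6 deps=(1,1) exec_start@6 write@9

Answer: 4 3 5 7 10 9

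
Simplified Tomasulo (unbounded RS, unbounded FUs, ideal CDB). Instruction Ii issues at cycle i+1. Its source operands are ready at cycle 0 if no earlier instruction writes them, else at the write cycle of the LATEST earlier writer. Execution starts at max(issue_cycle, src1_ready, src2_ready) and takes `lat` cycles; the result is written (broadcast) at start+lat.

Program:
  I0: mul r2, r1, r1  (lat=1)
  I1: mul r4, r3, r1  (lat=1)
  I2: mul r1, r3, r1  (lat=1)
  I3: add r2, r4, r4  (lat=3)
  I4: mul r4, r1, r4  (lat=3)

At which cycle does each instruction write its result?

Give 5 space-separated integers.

Answer: 2 3 4 7 8

Derivation:
I0 mul r2: issue@1 deps=(None,None) exec_start@1 write@2
I1 mul r4: issue@2 deps=(None,None) exec_start@2 write@3
I2 mul r1: issue@3 deps=(None,None) exec_start@3 write@4
I3 add r2: issue@4 deps=(1,1) exec_start@4 write@7
I4 mul r4: issue@5 deps=(2,1) exec_start@5 write@8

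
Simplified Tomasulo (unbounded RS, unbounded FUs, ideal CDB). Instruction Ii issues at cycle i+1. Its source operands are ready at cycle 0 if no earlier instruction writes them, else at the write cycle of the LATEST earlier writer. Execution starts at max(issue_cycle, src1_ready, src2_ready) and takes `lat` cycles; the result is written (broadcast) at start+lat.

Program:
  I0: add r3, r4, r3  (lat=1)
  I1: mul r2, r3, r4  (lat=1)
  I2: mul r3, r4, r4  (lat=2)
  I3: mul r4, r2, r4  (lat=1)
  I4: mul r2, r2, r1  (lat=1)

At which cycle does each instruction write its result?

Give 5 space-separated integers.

Answer: 2 3 5 5 6

Derivation:
I0 add r3: issue@1 deps=(None,None) exec_start@1 write@2
I1 mul r2: issue@2 deps=(0,None) exec_start@2 write@3
I2 mul r3: issue@3 deps=(None,None) exec_start@3 write@5
I3 mul r4: issue@4 deps=(1,None) exec_start@4 write@5
I4 mul r2: issue@5 deps=(1,None) exec_start@5 write@6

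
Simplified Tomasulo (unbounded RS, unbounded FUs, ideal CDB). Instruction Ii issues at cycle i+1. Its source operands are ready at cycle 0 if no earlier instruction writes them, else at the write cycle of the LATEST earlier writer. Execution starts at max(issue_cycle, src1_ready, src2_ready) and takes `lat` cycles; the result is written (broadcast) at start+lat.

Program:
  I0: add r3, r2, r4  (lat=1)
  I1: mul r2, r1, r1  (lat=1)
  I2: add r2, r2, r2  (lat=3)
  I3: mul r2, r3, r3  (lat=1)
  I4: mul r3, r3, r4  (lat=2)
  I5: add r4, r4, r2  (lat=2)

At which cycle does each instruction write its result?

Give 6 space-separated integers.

Answer: 2 3 6 5 7 8

Derivation:
I0 add r3: issue@1 deps=(None,None) exec_start@1 write@2
I1 mul r2: issue@2 deps=(None,None) exec_start@2 write@3
I2 add r2: issue@3 deps=(1,1) exec_start@3 write@6
I3 mul r2: issue@4 deps=(0,0) exec_start@4 write@5
I4 mul r3: issue@5 deps=(0,None) exec_start@5 write@7
I5 add r4: issue@6 deps=(None,3) exec_start@6 write@8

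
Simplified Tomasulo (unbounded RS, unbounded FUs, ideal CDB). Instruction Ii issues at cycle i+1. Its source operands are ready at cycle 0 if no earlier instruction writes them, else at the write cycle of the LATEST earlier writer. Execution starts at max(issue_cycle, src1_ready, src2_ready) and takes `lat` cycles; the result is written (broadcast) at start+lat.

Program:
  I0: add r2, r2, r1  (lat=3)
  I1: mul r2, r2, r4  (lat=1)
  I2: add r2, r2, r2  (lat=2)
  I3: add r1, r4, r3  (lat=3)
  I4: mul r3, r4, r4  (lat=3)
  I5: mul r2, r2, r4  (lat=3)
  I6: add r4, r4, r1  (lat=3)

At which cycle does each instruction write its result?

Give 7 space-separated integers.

I0 add r2: issue@1 deps=(None,None) exec_start@1 write@4
I1 mul r2: issue@2 deps=(0,None) exec_start@4 write@5
I2 add r2: issue@3 deps=(1,1) exec_start@5 write@7
I3 add r1: issue@4 deps=(None,None) exec_start@4 write@7
I4 mul r3: issue@5 deps=(None,None) exec_start@5 write@8
I5 mul r2: issue@6 deps=(2,None) exec_start@7 write@10
I6 add r4: issue@7 deps=(None,3) exec_start@7 write@10

Answer: 4 5 7 7 8 10 10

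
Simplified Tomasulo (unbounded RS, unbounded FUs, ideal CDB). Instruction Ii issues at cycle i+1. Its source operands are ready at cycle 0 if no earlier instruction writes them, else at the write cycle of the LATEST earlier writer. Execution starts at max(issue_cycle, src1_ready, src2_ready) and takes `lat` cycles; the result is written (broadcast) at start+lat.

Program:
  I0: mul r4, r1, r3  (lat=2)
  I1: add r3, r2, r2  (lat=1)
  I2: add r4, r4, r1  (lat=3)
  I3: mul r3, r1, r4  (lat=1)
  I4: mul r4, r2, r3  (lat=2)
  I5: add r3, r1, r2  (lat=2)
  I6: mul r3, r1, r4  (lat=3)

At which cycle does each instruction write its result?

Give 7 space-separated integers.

I0 mul r4: issue@1 deps=(None,None) exec_start@1 write@3
I1 add r3: issue@2 deps=(None,None) exec_start@2 write@3
I2 add r4: issue@3 deps=(0,None) exec_start@3 write@6
I3 mul r3: issue@4 deps=(None,2) exec_start@6 write@7
I4 mul r4: issue@5 deps=(None,3) exec_start@7 write@9
I5 add r3: issue@6 deps=(None,None) exec_start@6 write@8
I6 mul r3: issue@7 deps=(None,4) exec_start@9 write@12

Answer: 3 3 6 7 9 8 12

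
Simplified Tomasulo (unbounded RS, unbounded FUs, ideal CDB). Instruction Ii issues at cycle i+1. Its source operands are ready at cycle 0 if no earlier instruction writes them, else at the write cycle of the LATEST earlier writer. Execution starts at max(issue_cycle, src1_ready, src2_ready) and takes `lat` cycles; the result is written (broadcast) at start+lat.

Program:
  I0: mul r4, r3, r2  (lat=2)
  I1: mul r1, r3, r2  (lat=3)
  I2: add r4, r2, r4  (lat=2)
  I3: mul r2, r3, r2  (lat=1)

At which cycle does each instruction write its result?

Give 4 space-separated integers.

Answer: 3 5 5 5

Derivation:
I0 mul r4: issue@1 deps=(None,None) exec_start@1 write@3
I1 mul r1: issue@2 deps=(None,None) exec_start@2 write@5
I2 add r4: issue@3 deps=(None,0) exec_start@3 write@5
I3 mul r2: issue@4 deps=(None,None) exec_start@4 write@5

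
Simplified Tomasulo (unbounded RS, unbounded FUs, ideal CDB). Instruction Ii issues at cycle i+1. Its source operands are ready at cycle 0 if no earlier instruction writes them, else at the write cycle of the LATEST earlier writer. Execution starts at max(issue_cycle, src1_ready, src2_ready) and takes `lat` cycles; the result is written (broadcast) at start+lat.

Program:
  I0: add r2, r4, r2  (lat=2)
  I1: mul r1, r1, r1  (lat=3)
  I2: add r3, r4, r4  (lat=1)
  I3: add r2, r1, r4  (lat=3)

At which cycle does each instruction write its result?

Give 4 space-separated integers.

Answer: 3 5 4 8

Derivation:
I0 add r2: issue@1 deps=(None,None) exec_start@1 write@3
I1 mul r1: issue@2 deps=(None,None) exec_start@2 write@5
I2 add r3: issue@3 deps=(None,None) exec_start@3 write@4
I3 add r2: issue@4 deps=(1,None) exec_start@5 write@8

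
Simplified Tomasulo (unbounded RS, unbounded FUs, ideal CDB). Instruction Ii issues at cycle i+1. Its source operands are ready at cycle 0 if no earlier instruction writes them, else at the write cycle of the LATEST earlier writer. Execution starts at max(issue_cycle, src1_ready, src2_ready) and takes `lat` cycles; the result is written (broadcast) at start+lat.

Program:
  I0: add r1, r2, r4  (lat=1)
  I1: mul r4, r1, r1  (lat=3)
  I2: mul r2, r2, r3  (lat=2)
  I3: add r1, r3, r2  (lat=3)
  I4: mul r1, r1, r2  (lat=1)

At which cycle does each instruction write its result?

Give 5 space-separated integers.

Answer: 2 5 5 8 9

Derivation:
I0 add r1: issue@1 deps=(None,None) exec_start@1 write@2
I1 mul r4: issue@2 deps=(0,0) exec_start@2 write@5
I2 mul r2: issue@3 deps=(None,None) exec_start@3 write@5
I3 add r1: issue@4 deps=(None,2) exec_start@5 write@8
I4 mul r1: issue@5 deps=(3,2) exec_start@8 write@9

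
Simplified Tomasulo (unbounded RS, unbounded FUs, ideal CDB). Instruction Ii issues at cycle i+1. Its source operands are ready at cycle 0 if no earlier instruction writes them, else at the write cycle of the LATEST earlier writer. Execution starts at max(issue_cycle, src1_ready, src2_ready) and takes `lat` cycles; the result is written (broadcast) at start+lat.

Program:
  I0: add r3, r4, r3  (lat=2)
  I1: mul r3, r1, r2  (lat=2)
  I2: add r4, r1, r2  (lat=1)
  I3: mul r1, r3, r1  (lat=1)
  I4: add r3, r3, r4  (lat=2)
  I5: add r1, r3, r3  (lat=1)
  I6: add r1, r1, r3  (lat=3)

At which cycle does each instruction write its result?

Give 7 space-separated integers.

Answer: 3 4 4 5 7 8 11

Derivation:
I0 add r3: issue@1 deps=(None,None) exec_start@1 write@3
I1 mul r3: issue@2 deps=(None,None) exec_start@2 write@4
I2 add r4: issue@3 deps=(None,None) exec_start@3 write@4
I3 mul r1: issue@4 deps=(1,None) exec_start@4 write@5
I4 add r3: issue@5 deps=(1,2) exec_start@5 write@7
I5 add r1: issue@6 deps=(4,4) exec_start@7 write@8
I6 add r1: issue@7 deps=(5,4) exec_start@8 write@11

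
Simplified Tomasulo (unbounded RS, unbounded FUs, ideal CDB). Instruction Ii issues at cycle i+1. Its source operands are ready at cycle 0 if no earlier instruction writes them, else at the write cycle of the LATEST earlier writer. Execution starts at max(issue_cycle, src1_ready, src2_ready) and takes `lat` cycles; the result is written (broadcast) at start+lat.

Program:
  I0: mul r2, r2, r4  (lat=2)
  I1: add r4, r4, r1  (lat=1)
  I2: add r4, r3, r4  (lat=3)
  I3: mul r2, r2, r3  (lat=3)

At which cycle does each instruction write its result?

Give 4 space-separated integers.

Answer: 3 3 6 7

Derivation:
I0 mul r2: issue@1 deps=(None,None) exec_start@1 write@3
I1 add r4: issue@2 deps=(None,None) exec_start@2 write@3
I2 add r4: issue@3 deps=(None,1) exec_start@3 write@6
I3 mul r2: issue@4 deps=(0,None) exec_start@4 write@7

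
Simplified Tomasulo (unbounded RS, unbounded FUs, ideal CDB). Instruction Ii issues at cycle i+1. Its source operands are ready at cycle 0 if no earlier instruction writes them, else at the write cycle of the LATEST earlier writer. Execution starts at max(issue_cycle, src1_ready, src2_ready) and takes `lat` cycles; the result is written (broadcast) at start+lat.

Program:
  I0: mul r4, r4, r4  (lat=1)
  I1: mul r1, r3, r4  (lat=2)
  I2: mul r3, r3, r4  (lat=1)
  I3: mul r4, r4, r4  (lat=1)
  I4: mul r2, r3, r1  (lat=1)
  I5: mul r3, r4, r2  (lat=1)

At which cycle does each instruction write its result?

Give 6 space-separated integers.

Answer: 2 4 4 5 6 7

Derivation:
I0 mul r4: issue@1 deps=(None,None) exec_start@1 write@2
I1 mul r1: issue@2 deps=(None,0) exec_start@2 write@4
I2 mul r3: issue@3 deps=(None,0) exec_start@3 write@4
I3 mul r4: issue@4 deps=(0,0) exec_start@4 write@5
I4 mul r2: issue@5 deps=(2,1) exec_start@5 write@6
I5 mul r3: issue@6 deps=(3,4) exec_start@6 write@7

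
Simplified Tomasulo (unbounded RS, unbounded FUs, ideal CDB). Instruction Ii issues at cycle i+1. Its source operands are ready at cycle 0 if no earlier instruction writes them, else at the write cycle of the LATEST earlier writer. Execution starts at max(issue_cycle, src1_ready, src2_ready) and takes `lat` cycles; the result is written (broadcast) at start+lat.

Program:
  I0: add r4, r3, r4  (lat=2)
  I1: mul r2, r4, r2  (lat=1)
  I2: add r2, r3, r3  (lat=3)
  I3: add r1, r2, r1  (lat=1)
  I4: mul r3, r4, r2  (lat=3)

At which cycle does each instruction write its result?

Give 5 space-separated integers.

Answer: 3 4 6 7 9

Derivation:
I0 add r4: issue@1 deps=(None,None) exec_start@1 write@3
I1 mul r2: issue@2 deps=(0,None) exec_start@3 write@4
I2 add r2: issue@3 deps=(None,None) exec_start@3 write@6
I3 add r1: issue@4 deps=(2,None) exec_start@6 write@7
I4 mul r3: issue@5 deps=(0,2) exec_start@6 write@9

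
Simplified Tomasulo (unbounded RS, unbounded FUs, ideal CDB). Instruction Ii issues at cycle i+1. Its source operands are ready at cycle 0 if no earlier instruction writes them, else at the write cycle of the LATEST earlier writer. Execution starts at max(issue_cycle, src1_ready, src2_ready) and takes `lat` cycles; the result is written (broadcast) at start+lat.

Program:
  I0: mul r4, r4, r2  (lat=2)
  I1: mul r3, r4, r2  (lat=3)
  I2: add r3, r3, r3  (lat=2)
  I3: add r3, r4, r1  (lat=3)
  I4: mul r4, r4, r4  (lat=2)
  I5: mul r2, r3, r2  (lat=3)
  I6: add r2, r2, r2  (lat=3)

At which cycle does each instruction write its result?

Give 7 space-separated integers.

I0 mul r4: issue@1 deps=(None,None) exec_start@1 write@3
I1 mul r3: issue@2 deps=(0,None) exec_start@3 write@6
I2 add r3: issue@3 deps=(1,1) exec_start@6 write@8
I3 add r3: issue@4 deps=(0,None) exec_start@4 write@7
I4 mul r4: issue@5 deps=(0,0) exec_start@5 write@7
I5 mul r2: issue@6 deps=(3,None) exec_start@7 write@10
I6 add r2: issue@7 deps=(5,5) exec_start@10 write@13

Answer: 3 6 8 7 7 10 13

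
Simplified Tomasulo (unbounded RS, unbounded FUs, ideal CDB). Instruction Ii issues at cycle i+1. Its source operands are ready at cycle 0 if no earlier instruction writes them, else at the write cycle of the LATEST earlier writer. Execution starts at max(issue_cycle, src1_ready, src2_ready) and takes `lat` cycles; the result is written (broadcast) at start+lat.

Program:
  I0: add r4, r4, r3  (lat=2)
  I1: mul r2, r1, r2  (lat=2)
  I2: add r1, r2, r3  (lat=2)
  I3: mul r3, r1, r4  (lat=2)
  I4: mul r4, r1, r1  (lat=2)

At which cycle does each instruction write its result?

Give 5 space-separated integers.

I0 add r4: issue@1 deps=(None,None) exec_start@1 write@3
I1 mul r2: issue@2 deps=(None,None) exec_start@2 write@4
I2 add r1: issue@3 deps=(1,None) exec_start@4 write@6
I3 mul r3: issue@4 deps=(2,0) exec_start@6 write@8
I4 mul r4: issue@5 deps=(2,2) exec_start@6 write@8

Answer: 3 4 6 8 8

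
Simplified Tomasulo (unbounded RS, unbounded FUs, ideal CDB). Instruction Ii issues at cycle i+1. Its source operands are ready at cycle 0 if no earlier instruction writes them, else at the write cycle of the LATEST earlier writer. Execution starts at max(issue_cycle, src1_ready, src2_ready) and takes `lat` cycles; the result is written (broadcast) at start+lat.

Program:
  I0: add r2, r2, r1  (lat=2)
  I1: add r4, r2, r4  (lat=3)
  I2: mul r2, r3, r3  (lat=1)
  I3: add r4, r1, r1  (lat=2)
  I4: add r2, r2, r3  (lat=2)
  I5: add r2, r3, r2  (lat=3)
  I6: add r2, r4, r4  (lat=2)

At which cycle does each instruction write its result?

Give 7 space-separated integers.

I0 add r2: issue@1 deps=(None,None) exec_start@1 write@3
I1 add r4: issue@2 deps=(0,None) exec_start@3 write@6
I2 mul r2: issue@3 deps=(None,None) exec_start@3 write@4
I3 add r4: issue@4 deps=(None,None) exec_start@4 write@6
I4 add r2: issue@5 deps=(2,None) exec_start@5 write@7
I5 add r2: issue@6 deps=(None,4) exec_start@7 write@10
I6 add r2: issue@7 deps=(3,3) exec_start@7 write@9

Answer: 3 6 4 6 7 10 9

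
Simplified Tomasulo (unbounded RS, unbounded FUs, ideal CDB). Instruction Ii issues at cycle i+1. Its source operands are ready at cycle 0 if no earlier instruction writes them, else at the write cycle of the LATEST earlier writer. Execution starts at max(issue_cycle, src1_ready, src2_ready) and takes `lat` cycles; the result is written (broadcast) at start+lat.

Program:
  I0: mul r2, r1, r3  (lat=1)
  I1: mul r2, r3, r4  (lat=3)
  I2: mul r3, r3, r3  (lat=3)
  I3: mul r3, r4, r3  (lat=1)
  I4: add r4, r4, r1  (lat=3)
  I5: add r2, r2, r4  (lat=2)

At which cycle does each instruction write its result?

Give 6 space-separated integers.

I0 mul r2: issue@1 deps=(None,None) exec_start@1 write@2
I1 mul r2: issue@2 deps=(None,None) exec_start@2 write@5
I2 mul r3: issue@3 deps=(None,None) exec_start@3 write@6
I3 mul r3: issue@4 deps=(None,2) exec_start@6 write@7
I4 add r4: issue@5 deps=(None,None) exec_start@5 write@8
I5 add r2: issue@6 deps=(1,4) exec_start@8 write@10

Answer: 2 5 6 7 8 10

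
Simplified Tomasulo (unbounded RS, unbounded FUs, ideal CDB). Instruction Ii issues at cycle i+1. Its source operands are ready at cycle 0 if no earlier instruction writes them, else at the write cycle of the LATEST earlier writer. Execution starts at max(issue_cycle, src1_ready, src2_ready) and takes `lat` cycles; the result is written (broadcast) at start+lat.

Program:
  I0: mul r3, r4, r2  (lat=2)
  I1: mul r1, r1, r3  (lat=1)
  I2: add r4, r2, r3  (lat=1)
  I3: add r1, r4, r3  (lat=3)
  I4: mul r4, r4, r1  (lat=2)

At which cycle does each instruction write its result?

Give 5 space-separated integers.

I0 mul r3: issue@1 deps=(None,None) exec_start@1 write@3
I1 mul r1: issue@2 deps=(None,0) exec_start@3 write@4
I2 add r4: issue@3 deps=(None,0) exec_start@3 write@4
I3 add r1: issue@4 deps=(2,0) exec_start@4 write@7
I4 mul r4: issue@5 deps=(2,3) exec_start@7 write@9

Answer: 3 4 4 7 9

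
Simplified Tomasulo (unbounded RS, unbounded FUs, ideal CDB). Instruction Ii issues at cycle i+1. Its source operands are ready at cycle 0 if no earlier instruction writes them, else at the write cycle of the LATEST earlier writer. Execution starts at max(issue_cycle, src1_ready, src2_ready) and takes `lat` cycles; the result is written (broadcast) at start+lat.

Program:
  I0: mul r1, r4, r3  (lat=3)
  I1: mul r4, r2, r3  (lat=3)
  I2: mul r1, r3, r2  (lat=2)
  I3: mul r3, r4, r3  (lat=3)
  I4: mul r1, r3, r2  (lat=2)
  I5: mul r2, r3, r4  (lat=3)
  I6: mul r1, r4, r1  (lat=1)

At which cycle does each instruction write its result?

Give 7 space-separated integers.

Answer: 4 5 5 8 10 11 11

Derivation:
I0 mul r1: issue@1 deps=(None,None) exec_start@1 write@4
I1 mul r4: issue@2 deps=(None,None) exec_start@2 write@5
I2 mul r1: issue@3 deps=(None,None) exec_start@3 write@5
I3 mul r3: issue@4 deps=(1,None) exec_start@5 write@8
I4 mul r1: issue@5 deps=(3,None) exec_start@8 write@10
I5 mul r2: issue@6 deps=(3,1) exec_start@8 write@11
I6 mul r1: issue@7 deps=(1,4) exec_start@10 write@11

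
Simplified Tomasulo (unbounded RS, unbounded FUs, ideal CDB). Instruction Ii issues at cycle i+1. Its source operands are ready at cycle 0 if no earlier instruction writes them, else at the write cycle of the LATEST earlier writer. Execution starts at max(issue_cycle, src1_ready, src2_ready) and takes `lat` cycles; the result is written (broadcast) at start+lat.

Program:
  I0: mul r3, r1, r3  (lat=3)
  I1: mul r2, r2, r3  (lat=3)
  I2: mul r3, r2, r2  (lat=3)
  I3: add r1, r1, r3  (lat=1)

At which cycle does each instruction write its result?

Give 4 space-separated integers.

Answer: 4 7 10 11

Derivation:
I0 mul r3: issue@1 deps=(None,None) exec_start@1 write@4
I1 mul r2: issue@2 deps=(None,0) exec_start@4 write@7
I2 mul r3: issue@3 deps=(1,1) exec_start@7 write@10
I3 add r1: issue@4 deps=(None,2) exec_start@10 write@11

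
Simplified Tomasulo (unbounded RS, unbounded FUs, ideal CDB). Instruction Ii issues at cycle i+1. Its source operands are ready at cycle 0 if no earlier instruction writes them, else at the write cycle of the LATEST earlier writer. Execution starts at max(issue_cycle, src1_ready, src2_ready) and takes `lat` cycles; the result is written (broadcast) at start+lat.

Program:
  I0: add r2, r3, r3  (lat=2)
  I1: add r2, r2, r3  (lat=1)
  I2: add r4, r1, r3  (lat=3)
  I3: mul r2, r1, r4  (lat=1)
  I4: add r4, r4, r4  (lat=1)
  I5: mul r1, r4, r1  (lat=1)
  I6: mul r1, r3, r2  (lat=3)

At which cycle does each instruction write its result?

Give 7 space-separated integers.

I0 add r2: issue@1 deps=(None,None) exec_start@1 write@3
I1 add r2: issue@2 deps=(0,None) exec_start@3 write@4
I2 add r4: issue@3 deps=(None,None) exec_start@3 write@6
I3 mul r2: issue@4 deps=(None,2) exec_start@6 write@7
I4 add r4: issue@5 deps=(2,2) exec_start@6 write@7
I5 mul r1: issue@6 deps=(4,None) exec_start@7 write@8
I6 mul r1: issue@7 deps=(None,3) exec_start@7 write@10

Answer: 3 4 6 7 7 8 10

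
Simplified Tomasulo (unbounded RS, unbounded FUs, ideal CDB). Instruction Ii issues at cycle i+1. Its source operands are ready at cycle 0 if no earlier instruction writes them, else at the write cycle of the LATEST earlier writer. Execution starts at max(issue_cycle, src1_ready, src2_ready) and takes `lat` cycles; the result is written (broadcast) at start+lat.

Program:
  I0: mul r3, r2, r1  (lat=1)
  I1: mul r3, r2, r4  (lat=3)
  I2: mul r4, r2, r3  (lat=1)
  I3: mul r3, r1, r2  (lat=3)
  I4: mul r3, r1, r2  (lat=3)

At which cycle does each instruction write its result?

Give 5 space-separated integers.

Answer: 2 5 6 7 8

Derivation:
I0 mul r3: issue@1 deps=(None,None) exec_start@1 write@2
I1 mul r3: issue@2 deps=(None,None) exec_start@2 write@5
I2 mul r4: issue@3 deps=(None,1) exec_start@5 write@6
I3 mul r3: issue@4 deps=(None,None) exec_start@4 write@7
I4 mul r3: issue@5 deps=(None,None) exec_start@5 write@8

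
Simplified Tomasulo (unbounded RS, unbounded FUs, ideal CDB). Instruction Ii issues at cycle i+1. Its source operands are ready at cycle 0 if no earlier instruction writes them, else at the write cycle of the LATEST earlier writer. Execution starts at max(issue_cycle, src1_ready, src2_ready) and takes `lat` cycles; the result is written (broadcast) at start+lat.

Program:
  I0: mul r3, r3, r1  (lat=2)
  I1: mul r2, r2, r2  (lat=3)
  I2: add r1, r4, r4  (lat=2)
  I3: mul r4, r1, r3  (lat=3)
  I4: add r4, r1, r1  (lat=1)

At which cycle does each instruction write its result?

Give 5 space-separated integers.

I0 mul r3: issue@1 deps=(None,None) exec_start@1 write@3
I1 mul r2: issue@2 deps=(None,None) exec_start@2 write@5
I2 add r1: issue@3 deps=(None,None) exec_start@3 write@5
I3 mul r4: issue@4 deps=(2,0) exec_start@5 write@8
I4 add r4: issue@5 deps=(2,2) exec_start@5 write@6

Answer: 3 5 5 8 6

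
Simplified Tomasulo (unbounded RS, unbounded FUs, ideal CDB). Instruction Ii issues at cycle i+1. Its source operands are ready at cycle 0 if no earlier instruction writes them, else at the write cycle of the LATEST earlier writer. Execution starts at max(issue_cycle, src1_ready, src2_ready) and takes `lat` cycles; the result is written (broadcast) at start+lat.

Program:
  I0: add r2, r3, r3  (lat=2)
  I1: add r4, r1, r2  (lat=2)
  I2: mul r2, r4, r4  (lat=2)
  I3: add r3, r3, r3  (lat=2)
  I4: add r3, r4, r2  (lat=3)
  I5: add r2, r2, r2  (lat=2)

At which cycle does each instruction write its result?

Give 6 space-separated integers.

I0 add r2: issue@1 deps=(None,None) exec_start@1 write@3
I1 add r4: issue@2 deps=(None,0) exec_start@3 write@5
I2 mul r2: issue@3 deps=(1,1) exec_start@5 write@7
I3 add r3: issue@4 deps=(None,None) exec_start@4 write@6
I4 add r3: issue@5 deps=(1,2) exec_start@7 write@10
I5 add r2: issue@6 deps=(2,2) exec_start@7 write@9

Answer: 3 5 7 6 10 9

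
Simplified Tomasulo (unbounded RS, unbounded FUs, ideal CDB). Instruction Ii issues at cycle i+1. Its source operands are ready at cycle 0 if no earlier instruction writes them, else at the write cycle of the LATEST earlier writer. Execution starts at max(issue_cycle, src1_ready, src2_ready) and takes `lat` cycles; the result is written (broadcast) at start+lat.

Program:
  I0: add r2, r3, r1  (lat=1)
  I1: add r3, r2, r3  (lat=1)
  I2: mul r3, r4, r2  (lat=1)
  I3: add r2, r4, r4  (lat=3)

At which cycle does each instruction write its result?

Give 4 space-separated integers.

I0 add r2: issue@1 deps=(None,None) exec_start@1 write@2
I1 add r3: issue@2 deps=(0,None) exec_start@2 write@3
I2 mul r3: issue@3 deps=(None,0) exec_start@3 write@4
I3 add r2: issue@4 deps=(None,None) exec_start@4 write@7

Answer: 2 3 4 7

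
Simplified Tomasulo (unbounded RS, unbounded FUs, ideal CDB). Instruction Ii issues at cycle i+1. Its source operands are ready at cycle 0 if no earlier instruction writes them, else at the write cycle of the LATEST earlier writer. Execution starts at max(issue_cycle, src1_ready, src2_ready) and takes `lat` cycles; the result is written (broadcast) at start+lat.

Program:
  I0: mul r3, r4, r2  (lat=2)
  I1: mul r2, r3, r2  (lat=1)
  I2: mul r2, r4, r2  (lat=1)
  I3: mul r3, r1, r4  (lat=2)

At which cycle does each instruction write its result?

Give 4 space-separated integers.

I0 mul r3: issue@1 deps=(None,None) exec_start@1 write@3
I1 mul r2: issue@2 deps=(0,None) exec_start@3 write@4
I2 mul r2: issue@3 deps=(None,1) exec_start@4 write@5
I3 mul r3: issue@4 deps=(None,None) exec_start@4 write@6

Answer: 3 4 5 6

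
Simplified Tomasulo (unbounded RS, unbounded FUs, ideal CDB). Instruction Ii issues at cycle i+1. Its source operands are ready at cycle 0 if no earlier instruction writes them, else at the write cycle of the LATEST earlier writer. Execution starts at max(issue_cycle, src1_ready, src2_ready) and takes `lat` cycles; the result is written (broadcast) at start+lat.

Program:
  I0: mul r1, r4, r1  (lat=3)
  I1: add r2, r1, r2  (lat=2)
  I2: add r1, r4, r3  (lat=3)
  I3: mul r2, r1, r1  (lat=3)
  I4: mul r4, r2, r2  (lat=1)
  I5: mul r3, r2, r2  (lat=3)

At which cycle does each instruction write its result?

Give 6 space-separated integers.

I0 mul r1: issue@1 deps=(None,None) exec_start@1 write@4
I1 add r2: issue@2 deps=(0,None) exec_start@4 write@6
I2 add r1: issue@3 deps=(None,None) exec_start@3 write@6
I3 mul r2: issue@4 deps=(2,2) exec_start@6 write@9
I4 mul r4: issue@5 deps=(3,3) exec_start@9 write@10
I5 mul r3: issue@6 deps=(3,3) exec_start@9 write@12

Answer: 4 6 6 9 10 12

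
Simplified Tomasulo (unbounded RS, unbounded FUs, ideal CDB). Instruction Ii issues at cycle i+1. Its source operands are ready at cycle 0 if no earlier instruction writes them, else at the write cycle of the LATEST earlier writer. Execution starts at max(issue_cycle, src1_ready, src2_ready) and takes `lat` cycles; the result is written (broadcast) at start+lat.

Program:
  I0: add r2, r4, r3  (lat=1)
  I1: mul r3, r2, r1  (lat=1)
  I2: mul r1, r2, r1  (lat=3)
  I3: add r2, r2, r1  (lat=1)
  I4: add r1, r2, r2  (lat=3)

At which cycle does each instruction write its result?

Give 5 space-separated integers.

Answer: 2 3 6 7 10

Derivation:
I0 add r2: issue@1 deps=(None,None) exec_start@1 write@2
I1 mul r3: issue@2 deps=(0,None) exec_start@2 write@3
I2 mul r1: issue@3 deps=(0,None) exec_start@3 write@6
I3 add r2: issue@4 deps=(0,2) exec_start@6 write@7
I4 add r1: issue@5 deps=(3,3) exec_start@7 write@10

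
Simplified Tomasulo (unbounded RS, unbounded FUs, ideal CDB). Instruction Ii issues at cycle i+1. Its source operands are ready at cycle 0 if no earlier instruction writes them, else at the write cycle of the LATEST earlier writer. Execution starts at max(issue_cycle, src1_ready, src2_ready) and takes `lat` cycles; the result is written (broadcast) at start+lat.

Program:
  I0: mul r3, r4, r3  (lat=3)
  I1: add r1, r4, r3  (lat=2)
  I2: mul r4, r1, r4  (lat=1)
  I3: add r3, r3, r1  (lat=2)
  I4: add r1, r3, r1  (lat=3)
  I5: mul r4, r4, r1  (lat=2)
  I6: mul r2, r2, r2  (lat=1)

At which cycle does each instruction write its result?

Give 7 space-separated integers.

I0 mul r3: issue@1 deps=(None,None) exec_start@1 write@4
I1 add r1: issue@2 deps=(None,0) exec_start@4 write@6
I2 mul r4: issue@3 deps=(1,None) exec_start@6 write@7
I3 add r3: issue@4 deps=(0,1) exec_start@6 write@8
I4 add r1: issue@5 deps=(3,1) exec_start@8 write@11
I5 mul r4: issue@6 deps=(2,4) exec_start@11 write@13
I6 mul r2: issue@7 deps=(None,None) exec_start@7 write@8

Answer: 4 6 7 8 11 13 8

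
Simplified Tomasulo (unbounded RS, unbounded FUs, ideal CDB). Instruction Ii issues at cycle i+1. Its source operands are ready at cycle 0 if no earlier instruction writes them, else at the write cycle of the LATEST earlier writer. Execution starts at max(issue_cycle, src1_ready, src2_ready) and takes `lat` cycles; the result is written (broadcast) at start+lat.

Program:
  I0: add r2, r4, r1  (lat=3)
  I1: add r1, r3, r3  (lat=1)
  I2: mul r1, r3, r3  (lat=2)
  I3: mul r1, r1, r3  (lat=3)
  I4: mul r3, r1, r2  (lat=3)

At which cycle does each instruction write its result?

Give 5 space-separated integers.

I0 add r2: issue@1 deps=(None,None) exec_start@1 write@4
I1 add r1: issue@2 deps=(None,None) exec_start@2 write@3
I2 mul r1: issue@3 deps=(None,None) exec_start@3 write@5
I3 mul r1: issue@4 deps=(2,None) exec_start@5 write@8
I4 mul r3: issue@5 deps=(3,0) exec_start@8 write@11

Answer: 4 3 5 8 11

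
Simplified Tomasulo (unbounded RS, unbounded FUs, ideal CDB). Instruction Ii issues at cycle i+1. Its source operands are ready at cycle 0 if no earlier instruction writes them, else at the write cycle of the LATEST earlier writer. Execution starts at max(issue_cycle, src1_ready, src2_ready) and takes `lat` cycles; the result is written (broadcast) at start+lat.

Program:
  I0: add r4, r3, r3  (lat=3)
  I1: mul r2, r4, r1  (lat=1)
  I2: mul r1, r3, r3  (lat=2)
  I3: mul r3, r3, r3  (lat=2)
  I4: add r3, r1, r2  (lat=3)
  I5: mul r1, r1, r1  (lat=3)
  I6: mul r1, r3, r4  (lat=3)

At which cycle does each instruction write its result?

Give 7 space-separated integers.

Answer: 4 5 5 6 8 9 11

Derivation:
I0 add r4: issue@1 deps=(None,None) exec_start@1 write@4
I1 mul r2: issue@2 deps=(0,None) exec_start@4 write@5
I2 mul r1: issue@3 deps=(None,None) exec_start@3 write@5
I3 mul r3: issue@4 deps=(None,None) exec_start@4 write@6
I4 add r3: issue@5 deps=(2,1) exec_start@5 write@8
I5 mul r1: issue@6 deps=(2,2) exec_start@6 write@9
I6 mul r1: issue@7 deps=(4,0) exec_start@8 write@11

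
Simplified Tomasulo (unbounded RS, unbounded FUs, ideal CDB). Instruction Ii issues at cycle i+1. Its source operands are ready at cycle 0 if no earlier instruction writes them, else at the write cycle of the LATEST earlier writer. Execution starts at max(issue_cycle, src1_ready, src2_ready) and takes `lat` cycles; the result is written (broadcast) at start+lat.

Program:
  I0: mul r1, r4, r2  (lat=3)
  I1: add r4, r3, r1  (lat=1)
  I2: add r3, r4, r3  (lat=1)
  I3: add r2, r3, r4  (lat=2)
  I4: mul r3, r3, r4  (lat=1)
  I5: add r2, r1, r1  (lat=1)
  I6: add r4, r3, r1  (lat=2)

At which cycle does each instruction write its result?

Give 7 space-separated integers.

Answer: 4 5 6 8 7 7 9

Derivation:
I0 mul r1: issue@1 deps=(None,None) exec_start@1 write@4
I1 add r4: issue@2 deps=(None,0) exec_start@4 write@5
I2 add r3: issue@3 deps=(1,None) exec_start@5 write@6
I3 add r2: issue@4 deps=(2,1) exec_start@6 write@8
I4 mul r3: issue@5 deps=(2,1) exec_start@6 write@7
I5 add r2: issue@6 deps=(0,0) exec_start@6 write@7
I6 add r4: issue@7 deps=(4,0) exec_start@7 write@9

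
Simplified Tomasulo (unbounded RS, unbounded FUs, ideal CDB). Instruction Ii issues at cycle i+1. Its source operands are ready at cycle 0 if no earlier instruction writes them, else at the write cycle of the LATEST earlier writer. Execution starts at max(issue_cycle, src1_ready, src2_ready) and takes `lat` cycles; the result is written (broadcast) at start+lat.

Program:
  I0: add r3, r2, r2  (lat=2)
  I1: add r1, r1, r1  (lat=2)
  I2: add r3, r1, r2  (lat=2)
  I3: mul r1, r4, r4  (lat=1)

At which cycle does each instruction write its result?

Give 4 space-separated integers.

I0 add r3: issue@1 deps=(None,None) exec_start@1 write@3
I1 add r1: issue@2 deps=(None,None) exec_start@2 write@4
I2 add r3: issue@3 deps=(1,None) exec_start@4 write@6
I3 mul r1: issue@4 deps=(None,None) exec_start@4 write@5

Answer: 3 4 6 5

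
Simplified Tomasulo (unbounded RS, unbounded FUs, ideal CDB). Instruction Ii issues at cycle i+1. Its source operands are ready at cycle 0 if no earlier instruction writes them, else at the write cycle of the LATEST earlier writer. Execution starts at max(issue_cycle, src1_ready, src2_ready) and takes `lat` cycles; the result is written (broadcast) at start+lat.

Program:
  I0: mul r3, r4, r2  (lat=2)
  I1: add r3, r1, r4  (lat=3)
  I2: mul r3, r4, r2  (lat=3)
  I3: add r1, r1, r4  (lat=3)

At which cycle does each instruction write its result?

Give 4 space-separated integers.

I0 mul r3: issue@1 deps=(None,None) exec_start@1 write@3
I1 add r3: issue@2 deps=(None,None) exec_start@2 write@5
I2 mul r3: issue@3 deps=(None,None) exec_start@3 write@6
I3 add r1: issue@4 deps=(None,None) exec_start@4 write@7

Answer: 3 5 6 7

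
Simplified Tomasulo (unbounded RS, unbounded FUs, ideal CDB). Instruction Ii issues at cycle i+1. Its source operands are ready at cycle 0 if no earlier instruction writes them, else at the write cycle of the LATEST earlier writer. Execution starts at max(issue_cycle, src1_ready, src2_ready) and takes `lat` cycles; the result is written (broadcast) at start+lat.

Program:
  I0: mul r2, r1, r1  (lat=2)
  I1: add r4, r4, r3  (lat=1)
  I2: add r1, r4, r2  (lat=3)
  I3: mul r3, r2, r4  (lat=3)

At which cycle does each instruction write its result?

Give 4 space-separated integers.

I0 mul r2: issue@1 deps=(None,None) exec_start@1 write@3
I1 add r4: issue@2 deps=(None,None) exec_start@2 write@3
I2 add r1: issue@3 deps=(1,0) exec_start@3 write@6
I3 mul r3: issue@4 deps=(0,1) exec_start@4 write@7

Answer: 3 3 6 7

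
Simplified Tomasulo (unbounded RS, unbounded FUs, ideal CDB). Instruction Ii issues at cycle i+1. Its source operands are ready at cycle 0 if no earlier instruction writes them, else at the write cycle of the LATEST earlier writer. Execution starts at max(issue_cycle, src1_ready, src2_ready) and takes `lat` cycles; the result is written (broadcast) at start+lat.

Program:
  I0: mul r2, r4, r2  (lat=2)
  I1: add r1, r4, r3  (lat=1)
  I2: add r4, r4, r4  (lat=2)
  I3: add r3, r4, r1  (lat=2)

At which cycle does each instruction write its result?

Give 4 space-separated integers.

Answer: 3 3 5 7

Derivation:
I0 mul r2: issue@1 deps=(None,None) exec_start@1 write@3
I1 add r1: issue@2 deps=(None,None) exec_start@2 write@3
I2 add r4: issue@3 deps=(None,None) exec_start@3 write@5
I3 add r3: issue@4 deps=(2,1) exec_start@5 write@7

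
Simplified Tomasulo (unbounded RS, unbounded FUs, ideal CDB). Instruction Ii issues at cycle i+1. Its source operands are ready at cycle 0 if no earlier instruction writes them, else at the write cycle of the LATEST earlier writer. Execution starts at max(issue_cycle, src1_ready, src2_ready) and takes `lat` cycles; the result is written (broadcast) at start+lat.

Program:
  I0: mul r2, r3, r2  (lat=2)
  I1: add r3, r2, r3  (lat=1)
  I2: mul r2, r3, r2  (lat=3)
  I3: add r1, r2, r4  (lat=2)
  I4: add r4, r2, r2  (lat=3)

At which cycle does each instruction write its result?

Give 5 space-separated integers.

I0 mul r2: issue@1 deps=(None,None) exec_start@1 write@3
I1 add r3: issue@2 deps=(0,None) exec_start@3 write@4
I2 mul r2: issue@3 deps=(1,0) exec_start@4 write@7
I3 add r1: issue@4 deps=(2,None) exec_start@7 write@9
I4 add r4: issue@5 deps=(2,2) exec_start@7 write@10

Answer: 3 4 7 9 10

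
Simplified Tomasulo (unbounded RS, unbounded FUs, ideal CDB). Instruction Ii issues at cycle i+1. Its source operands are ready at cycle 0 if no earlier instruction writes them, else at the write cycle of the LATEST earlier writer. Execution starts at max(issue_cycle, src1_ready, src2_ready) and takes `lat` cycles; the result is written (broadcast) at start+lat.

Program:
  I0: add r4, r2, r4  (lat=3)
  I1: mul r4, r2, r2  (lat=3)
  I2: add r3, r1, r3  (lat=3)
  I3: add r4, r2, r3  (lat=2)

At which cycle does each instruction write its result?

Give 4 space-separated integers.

I0 add r4: issue@1 deps=(None,None) exec_start@1 write@4
I1 mul r4: issue@2 deps=(None,None) exec_start@2 write@5
I2 add r3: issue@3 deps=(None,None) exec_start@3 write@6
I3 add r4: issue@4 deps=(None,2) exec_start@6 write@8

Answer: 4 5 6 8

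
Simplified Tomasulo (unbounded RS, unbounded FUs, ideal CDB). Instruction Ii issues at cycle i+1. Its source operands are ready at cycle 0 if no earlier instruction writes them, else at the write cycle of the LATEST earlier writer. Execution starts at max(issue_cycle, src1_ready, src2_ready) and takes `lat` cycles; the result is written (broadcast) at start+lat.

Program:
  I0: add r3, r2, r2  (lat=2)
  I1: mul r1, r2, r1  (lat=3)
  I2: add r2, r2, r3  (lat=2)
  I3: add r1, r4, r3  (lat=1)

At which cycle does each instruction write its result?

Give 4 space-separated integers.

Answer: 3 5 5 5

Derivation:
I0 add r3: issue@1 deps=(None,None) exec_start@1 write@3
I1 mul r1: issue@2 deps=(None,None) exec_start@2 write@5
I2 add r2: issue@3 deps=(None,0) exec_start@3 write@5
I3 add r1: issue@4 deps=(None,0) exec_start@4 write@5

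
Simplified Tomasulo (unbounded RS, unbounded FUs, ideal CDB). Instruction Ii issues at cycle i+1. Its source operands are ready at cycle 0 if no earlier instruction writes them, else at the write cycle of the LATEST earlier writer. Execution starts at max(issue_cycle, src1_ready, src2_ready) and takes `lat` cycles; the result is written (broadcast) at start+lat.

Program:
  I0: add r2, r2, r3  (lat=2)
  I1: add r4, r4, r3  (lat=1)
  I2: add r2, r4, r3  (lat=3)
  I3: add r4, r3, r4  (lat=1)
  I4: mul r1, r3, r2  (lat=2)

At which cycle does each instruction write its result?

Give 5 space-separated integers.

Answer: 3 3 6 5 8

Derivation:
I0 add r2: issue@1 deps=(None,None) exec_start@1 write@3
I1 add r4: issue@2 deps=(None,None) exec_start@2 write@3
I2 add r2: issue@3 deps=(1,None) exec_start@3 write@6
I3 add r4: issue@4 deps=(None,1) exec_start@4 write@5
I4 mul r1: issue@5 deps=(None,2) exec_start@6 write@8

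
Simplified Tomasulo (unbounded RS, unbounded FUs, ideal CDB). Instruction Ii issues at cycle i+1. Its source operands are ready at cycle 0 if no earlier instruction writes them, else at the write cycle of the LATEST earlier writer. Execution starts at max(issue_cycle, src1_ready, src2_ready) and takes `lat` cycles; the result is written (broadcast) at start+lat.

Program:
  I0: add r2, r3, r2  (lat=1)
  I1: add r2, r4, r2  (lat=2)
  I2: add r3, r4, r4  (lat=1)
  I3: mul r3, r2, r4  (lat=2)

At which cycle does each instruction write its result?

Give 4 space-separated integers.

Answer: 2 4 4 6

Derivation:
I0 add r2: issue@1 deps=(None,None) exec_start@1 write@2
I1 add r2: issue@2 deps=(None,0) exec_start@2 write@4
I2 add r3: issue@3 deps=(None,None) exec_start@3 write@4
I3 mul r3: issue@4 deps=(1,None) exec_start@4 write@6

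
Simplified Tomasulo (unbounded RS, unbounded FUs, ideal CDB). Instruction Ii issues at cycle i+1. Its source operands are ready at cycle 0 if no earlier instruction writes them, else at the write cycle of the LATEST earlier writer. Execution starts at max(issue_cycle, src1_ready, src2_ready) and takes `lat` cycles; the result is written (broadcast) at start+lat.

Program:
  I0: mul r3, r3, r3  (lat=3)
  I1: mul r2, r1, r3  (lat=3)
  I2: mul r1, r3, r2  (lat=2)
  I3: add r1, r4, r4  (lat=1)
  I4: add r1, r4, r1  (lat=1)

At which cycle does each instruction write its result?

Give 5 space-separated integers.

I0 mul r3: issue@1 deps=(None,None) exec_start@1 write@4
I1 mul r2: issue@2 deps=(None,0) exec_start@4 write@7
I2 mul r1: issue@3 deps=(0,1) exec_start@7 write@9
I3 add r1: issue@4 deps=(None,None) exec_start@4 write@5
I4 add r1: issue@5 deps=(None,3) exec_start@5 write@6

Answer: 4 7 9 5 6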